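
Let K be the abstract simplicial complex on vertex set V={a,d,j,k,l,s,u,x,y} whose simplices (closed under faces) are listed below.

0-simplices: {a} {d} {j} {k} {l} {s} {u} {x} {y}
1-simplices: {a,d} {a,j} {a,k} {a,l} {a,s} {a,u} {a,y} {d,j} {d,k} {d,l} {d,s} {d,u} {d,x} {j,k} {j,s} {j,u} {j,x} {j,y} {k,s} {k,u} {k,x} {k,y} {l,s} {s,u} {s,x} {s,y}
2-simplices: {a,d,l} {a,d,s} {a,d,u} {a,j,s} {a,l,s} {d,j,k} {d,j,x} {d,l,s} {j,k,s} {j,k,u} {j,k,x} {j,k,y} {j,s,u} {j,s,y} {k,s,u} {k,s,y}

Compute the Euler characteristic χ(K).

χ(K)=-1

n_0=9 n_1=26 n_2=16
χ=+9−26+16=-1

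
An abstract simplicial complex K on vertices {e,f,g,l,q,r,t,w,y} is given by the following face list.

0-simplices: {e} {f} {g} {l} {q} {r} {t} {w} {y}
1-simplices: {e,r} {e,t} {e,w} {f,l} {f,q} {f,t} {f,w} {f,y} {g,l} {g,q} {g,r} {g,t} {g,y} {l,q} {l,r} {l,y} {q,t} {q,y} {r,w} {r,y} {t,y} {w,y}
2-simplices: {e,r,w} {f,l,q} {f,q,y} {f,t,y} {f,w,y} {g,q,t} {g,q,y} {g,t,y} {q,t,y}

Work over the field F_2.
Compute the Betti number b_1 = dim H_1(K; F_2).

b_1=6

n_0=9 n_1=22 n_2=9  [Z2]
∂1: piv[er,et,ew,fl,fq,ft,fy,gl] rk=8  ker:fw,gq,gr,gt,gy,lq,lr,ly,qt,qy,rw,ry,ty,wy
∂2: piv[erw,flq,fqy,fty,fwy,gqt,gqy,gty] rk=8  ker:qty
b_1=(22−8)−8=6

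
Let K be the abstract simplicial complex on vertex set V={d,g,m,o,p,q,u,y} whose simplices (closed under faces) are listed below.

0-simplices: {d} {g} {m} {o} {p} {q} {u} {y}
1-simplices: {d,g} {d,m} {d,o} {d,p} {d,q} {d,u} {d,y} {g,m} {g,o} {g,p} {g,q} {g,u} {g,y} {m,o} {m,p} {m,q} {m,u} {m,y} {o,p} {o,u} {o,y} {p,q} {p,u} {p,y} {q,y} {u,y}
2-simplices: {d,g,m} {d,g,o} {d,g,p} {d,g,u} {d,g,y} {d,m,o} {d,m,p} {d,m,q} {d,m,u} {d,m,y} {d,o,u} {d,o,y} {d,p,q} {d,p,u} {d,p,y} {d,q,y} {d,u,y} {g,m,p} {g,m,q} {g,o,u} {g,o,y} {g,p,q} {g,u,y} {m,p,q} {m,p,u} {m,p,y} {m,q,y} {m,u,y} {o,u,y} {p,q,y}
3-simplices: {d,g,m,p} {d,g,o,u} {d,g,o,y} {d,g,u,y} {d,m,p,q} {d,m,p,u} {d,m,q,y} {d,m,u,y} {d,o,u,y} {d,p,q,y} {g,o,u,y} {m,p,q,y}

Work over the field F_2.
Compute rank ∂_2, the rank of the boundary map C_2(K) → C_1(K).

n_0=8 n_1=26 n_2=30 n_3=12  [Z2]
∂1: piv[dg,dm,do,dp,dq,du,dy] rk=7  ker:gm,go,gp,gq,gu,gy,mo,mp,mq,mu,my,op,ou,oy,pq,pu,py,qy,uy
∂2: piv[dgm,dgo,dgp,dgu,dgy,dmo,dmp,dmq,dmu,dmy,dou,doy,dpq,dpu,dpy,dqy,duy,gmq] rk=18  ker:gmp,gou,goy,gpq,guy,mpq,mpu,mpy,mqy,muy,ouy,pqy
∂3: piv[dgmp,dgou,dgoy,dguy,dmpq,dmpu,dmqy,dmuy,douy,dpqy,mpqy] rk=11  ker:gouy
rk∂_2=18

rank∂_2=18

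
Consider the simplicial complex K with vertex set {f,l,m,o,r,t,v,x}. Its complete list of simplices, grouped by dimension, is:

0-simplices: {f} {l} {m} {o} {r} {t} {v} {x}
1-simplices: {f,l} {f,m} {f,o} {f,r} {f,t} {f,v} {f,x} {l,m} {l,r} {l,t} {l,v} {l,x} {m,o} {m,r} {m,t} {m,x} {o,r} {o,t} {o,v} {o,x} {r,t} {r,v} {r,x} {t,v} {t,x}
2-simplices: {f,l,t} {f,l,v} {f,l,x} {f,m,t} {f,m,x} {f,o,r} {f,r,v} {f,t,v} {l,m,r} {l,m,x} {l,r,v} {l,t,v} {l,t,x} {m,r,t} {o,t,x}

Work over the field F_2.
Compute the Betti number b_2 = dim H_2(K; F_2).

b_2=1

n_0=8 n_1=25 n_2=15  [Z2]
∂1: piv[fl,fm,fo,fr,ft,fv,fx] rk=7  ker:lm,lr,lt,lv,lx,mo,mr,mt,mx,or,ot,ov,ox,rt,rv,rx,tv,tx
∂2: piv[flt,flv,flx,fmt,fmx,for,frv,ftv,lmr,lmx,lrv,ltx,mrt,otx] rk=14  ker:ltv
b_2=(15−14)−0=1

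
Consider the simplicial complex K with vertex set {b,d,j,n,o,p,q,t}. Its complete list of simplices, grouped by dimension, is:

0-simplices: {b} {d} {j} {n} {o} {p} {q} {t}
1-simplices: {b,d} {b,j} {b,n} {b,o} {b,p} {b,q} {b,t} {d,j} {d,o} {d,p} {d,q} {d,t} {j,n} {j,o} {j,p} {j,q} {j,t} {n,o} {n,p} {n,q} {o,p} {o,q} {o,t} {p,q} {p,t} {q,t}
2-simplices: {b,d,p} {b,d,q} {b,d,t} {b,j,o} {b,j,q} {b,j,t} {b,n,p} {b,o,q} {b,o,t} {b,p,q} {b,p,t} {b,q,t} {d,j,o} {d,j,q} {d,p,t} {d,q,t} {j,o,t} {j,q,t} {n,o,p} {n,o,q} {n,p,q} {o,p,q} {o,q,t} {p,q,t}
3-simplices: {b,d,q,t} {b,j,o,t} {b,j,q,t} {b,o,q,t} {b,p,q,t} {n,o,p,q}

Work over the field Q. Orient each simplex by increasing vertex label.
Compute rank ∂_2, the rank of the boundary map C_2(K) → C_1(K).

rank∂_2=17

n_0=8 n_1=26 n_2=24 n_3=6  [Q]
∂1: piv[bd,bj,bn,bo,bp,bq,bt] rk=7  ker:dj,do,dp,dq,dt,jn,jo,jp,jq,jt,no,np,nq,op,oq,ot,pq,pt,qt
∂2: piv[bdp,bdq,bdt,bjo,bjq,bjt,bnp,boq,bot,bpq,bpt,bqt,djo,djq,nop,noq,npq] rk=17  ker:dpt,dqt,jot,jqt,opq,oqt,pqt
∂3: piv[bdqt,bjot,bjqt,boqt,bpqt,nopq] rk=6
rk∂_2=17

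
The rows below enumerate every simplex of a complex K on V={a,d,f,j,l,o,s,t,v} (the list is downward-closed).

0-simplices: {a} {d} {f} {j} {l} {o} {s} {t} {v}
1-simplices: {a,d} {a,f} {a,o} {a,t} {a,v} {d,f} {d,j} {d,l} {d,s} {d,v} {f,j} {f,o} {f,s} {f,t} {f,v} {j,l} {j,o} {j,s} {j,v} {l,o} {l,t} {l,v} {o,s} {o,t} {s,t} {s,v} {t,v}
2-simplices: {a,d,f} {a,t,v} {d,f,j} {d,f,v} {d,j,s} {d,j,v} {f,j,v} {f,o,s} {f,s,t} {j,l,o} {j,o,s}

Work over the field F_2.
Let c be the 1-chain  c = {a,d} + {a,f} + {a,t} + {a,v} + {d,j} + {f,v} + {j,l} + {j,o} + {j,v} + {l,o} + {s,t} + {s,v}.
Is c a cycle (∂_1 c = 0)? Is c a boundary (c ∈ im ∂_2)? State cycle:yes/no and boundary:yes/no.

n_0=9 n_1=27 n_2=11  [Z2]
∂1: piv[ad,af,ao,at,av,dj,dl,ds] rk=8  ker:df,dv,fj,fo,fs,ft,fv,jl,jo,js,jv,lo,lt,lv,os,ot,st,sv,tv
∂2: piv[adf,atv,dfj,dfv,djs,djv,fos,fst,jlo,jos] rk=10  ker:fjv
∂1c = 0
c vs im∂2: residual ≠ 0 ⇒ not boundary

cycle:yes boundary:no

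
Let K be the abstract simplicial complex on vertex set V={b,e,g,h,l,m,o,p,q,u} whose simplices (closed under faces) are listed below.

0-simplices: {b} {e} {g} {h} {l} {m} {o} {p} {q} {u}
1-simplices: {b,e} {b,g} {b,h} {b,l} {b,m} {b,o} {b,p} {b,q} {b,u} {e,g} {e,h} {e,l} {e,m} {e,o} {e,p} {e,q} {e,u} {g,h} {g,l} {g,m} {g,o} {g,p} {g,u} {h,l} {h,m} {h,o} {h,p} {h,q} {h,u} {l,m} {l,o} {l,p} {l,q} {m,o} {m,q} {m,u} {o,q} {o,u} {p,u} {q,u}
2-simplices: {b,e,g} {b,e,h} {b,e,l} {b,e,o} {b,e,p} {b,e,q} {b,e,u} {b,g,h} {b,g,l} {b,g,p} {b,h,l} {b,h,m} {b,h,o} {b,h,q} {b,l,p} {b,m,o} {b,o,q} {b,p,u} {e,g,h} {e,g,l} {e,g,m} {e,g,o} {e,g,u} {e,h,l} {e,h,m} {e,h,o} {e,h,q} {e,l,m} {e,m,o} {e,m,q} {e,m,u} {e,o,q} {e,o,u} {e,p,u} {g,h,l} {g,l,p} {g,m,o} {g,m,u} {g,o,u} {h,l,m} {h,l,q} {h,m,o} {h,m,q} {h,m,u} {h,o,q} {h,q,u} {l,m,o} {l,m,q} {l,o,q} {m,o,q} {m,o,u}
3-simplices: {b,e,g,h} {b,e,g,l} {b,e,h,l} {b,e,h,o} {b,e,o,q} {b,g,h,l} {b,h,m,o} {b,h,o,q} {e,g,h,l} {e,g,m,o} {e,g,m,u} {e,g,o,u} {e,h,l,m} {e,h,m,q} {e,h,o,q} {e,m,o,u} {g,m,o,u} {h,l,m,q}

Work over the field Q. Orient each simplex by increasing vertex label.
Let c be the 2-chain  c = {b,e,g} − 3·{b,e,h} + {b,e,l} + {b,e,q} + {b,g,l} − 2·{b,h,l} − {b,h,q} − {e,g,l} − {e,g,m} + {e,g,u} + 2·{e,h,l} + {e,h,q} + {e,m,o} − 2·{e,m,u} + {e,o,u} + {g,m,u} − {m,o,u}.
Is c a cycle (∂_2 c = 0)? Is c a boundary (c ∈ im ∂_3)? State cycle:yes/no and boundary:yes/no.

cycle:yes boundary:yes

n_0=10 n_1=40 n_2=51 n_3=18  [Q]
∂1: piv[be,bg,bh,bl,bm,bo,bp,bq,bu] rk=9  ker:eg,eh,el,em,eo,ep,eq,eu,gh,gl,gm,go,gp,gu,hl,hm,ho,hp,hq,hu,lm,lo,lp,lq,mo,mq,mu,oq,ou,pu,qu
∂2: piv[beg,beh,bel,beo,bep,beq,beu,bgh,bgl,bgp,bhl,bhm,bho,bhq,blp,bmo,boq,bpu,egm,ego,egu,ehm,elm,emq,emu,eou,hlq,hmu,hqu,lmo] rk=30  ker:egh,egl,ehl,eho,ehq,emo,eoq,epu,ghl,glp,gmo,gmu,gou,hlm,hmo,hmq,hoq,lmq,loq,moq,mou
∂3: piv[begh,begl,behl,beho,beoq,bghl,bhmo,bhoq,egmo,egmu,egou,ehlm,ehmq,ehoq,emou,hlmq] rk=16  ker:eghl,gmou
∂2c = 0
c vs im∂3: reduces to 0 ⇒ boundary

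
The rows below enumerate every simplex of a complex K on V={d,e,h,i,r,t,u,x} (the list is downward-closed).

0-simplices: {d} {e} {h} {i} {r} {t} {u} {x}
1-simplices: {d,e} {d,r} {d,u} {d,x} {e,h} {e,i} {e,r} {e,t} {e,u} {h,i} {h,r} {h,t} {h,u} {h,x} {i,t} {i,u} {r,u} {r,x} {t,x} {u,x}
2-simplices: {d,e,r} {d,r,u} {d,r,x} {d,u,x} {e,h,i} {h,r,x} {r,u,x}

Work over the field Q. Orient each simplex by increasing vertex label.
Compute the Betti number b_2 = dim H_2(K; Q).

b_2=1

n_0=8 n_1=20 n_2=7  [Q]
∂1: piv[de,dr,du,dx,eh,ei,et] rk=7  ker:er,eu,hi,hr,ht,hu,hx,it,iu,ru,rx,tx,ux
∂2: piv[der,dru,drx,dux,ehi,hrx] rk=6  ker:rux
b_2=(7−6)−0=1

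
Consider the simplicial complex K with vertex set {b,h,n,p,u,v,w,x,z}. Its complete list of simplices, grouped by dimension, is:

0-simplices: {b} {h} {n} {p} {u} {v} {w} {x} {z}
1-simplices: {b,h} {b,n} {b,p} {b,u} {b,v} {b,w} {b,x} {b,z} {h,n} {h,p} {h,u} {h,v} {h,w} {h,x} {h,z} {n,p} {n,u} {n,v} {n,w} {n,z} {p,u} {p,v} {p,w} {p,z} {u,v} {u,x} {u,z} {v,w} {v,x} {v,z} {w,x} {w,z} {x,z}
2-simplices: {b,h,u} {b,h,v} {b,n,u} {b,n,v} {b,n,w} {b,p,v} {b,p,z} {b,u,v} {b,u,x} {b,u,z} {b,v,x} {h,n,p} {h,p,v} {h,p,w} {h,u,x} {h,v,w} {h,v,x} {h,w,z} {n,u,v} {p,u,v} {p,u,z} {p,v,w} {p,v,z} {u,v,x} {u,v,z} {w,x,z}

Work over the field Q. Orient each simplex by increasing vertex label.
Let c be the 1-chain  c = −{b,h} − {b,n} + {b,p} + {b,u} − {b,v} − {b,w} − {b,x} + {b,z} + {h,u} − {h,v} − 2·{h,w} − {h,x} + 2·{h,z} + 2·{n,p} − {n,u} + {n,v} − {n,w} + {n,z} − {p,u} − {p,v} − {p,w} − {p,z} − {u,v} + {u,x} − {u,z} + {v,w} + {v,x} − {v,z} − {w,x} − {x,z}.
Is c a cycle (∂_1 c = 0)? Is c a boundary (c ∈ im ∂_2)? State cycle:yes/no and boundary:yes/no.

cycle:no boundary:no

n_0=9 n_1=33 n_2=26  [Q]
∂1: piv[bh,bn,bp,bu,bv,bw,bx,bz] rk=8  ker:hn,hp,hu,hv,hw,hx,hz,np,nu,nv,nw,nz,pu,pv,pw,pz,uv,ux,uz,vw,vx,vz,wx,wz,xz
∂2: piv[bhu,bhv,bnu,bnv,bnw,bpv,bpz,buv,bux,buz,bvx,hnp,hpv,hpw,hux,hvw,hwz,puv,pvz,wxz] rk=20  ker:hvx,nuv,puz,pvw,uvx,uvz
∂1c = 2·{b} − 3·{n} + 7·{p} + {u} − 4·{v} − 3·{w}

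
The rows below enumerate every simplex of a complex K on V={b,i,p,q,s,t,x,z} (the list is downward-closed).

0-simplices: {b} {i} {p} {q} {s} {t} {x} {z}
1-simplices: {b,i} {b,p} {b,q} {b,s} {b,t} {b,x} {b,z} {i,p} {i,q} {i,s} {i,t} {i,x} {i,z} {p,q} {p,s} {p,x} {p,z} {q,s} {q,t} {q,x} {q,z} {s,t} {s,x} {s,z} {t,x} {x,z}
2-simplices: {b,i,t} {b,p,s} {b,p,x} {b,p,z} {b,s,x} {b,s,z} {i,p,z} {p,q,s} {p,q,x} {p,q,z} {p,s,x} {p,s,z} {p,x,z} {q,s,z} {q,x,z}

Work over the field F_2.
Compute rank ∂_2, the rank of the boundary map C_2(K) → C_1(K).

n_0=8 n_1=26 n_2=15  [Z2]
∂1: piv[bi,bp,bq,bs,bt,bx,bz] rk=7  ker:ip,iq,is,it,ix,iz,pq,ps,px,pz,qs,qt,qx,qz,st,sx,sz,tx,xz
∂2: piv[bit,bps,bpx,bpz,bsx,bsz,ipz,pqs,pqx,pqz,pxz] rk=11  ker:psx,psz,qsz,qxz
rk∂_2=11

rank∂_2=11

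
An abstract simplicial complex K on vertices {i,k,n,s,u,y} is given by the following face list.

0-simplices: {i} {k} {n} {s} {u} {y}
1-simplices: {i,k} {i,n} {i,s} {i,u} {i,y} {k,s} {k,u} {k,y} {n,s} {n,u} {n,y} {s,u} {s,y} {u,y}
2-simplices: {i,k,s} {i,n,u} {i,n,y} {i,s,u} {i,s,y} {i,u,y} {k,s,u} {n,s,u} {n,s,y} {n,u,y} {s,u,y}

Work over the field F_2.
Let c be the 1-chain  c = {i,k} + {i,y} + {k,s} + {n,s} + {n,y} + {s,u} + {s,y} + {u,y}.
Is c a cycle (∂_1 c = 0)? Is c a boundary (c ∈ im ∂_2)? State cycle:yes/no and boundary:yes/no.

cycle:yes boundary:yes

n_0=6 n_1=14 n_2=11  [Z2]
∂1: piv[ik,in,is,iu,iy] rk=5  ker:ks,ku,ky,ns,nu,ny,su,sy,uy
∂2: piv[iks,inu,iny,isu,isy,iuy,ksu,nsu] rk=8  ker:nsy,nuy,suy
∂1c = 0
c vs im∂2: reduces to 0 ⇒ boundary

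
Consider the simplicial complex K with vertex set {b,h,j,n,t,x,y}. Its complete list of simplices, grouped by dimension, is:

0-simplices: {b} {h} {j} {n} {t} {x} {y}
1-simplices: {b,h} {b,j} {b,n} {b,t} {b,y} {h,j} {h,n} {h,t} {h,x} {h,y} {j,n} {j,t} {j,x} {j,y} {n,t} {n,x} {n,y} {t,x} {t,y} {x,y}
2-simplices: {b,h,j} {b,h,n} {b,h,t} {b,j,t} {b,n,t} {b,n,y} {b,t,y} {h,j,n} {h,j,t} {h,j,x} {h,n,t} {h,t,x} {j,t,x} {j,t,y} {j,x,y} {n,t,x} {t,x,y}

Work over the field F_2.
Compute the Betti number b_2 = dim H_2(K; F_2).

b_2=4

n_0=7 n_1=20 n_2=17  [Z2]
∂1: piv[bh,bj,bn,bt,by,hx] rk=6  ker:hj,hn,ht,hy,jn,jt,jx,jy,nt,nx,ny,tx,ty,xy
∂2: piv[bhj,bhn,bht,bjt,bnt,bny,bty,hjn,hjx,htx,jty,jxy,ntx] rk=13  ker:hjt,hnt,jtx,txy
b_2=(17−13)−0=4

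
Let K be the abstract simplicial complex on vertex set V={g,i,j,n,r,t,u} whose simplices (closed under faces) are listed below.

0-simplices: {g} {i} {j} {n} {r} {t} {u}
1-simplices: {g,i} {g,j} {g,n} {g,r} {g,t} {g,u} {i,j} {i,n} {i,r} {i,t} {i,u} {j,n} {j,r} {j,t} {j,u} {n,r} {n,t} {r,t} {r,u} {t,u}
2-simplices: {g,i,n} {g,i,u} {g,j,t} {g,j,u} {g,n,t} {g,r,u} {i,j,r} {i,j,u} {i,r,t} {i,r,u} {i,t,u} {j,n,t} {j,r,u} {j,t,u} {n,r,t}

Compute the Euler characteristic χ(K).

n_0=7 n_1=20 n_2=15
χ=+7−20+15=2

χ(K)=2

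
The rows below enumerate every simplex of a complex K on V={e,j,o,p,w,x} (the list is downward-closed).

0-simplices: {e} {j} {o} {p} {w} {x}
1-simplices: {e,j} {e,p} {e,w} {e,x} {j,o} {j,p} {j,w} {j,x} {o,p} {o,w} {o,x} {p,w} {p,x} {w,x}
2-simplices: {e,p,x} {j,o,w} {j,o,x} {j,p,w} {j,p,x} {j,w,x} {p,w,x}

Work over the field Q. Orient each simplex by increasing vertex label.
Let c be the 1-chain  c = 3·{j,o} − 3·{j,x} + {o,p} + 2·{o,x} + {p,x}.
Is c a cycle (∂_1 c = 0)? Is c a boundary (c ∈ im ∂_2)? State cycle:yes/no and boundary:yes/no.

n_0=6 n_1=14 n_2=7  [Q]
∂1: piv[ej,ep,ew,ex,jo] rk=5  ker:jp,jw,jx,op,ow,ox,pw,px,wx
∂2: piv[epx,jow,jox,jpw,jpx,jwx] rk=6  ker:pwx
∂1c = 0
c vs im∂2: residual ≠ 0 ⇒ not boundary

cycle:yes boundary:no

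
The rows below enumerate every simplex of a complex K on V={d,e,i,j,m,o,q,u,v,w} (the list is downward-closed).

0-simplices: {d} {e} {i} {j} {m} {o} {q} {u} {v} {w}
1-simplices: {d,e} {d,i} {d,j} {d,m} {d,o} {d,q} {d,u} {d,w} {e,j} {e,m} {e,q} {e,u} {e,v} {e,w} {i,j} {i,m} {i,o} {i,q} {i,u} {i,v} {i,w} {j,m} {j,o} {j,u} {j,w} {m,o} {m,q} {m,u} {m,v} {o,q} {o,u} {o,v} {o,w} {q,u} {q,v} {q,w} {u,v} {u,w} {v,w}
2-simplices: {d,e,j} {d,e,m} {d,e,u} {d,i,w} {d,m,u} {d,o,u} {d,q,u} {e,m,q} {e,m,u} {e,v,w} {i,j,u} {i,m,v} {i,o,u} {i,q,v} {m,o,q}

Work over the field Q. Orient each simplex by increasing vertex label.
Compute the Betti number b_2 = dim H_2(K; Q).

b_2=1

n_0=10 n_1=39 n_2=15  [Q]
∂1: piv[de,di,dj,dm,do,dq,du,dw,ev] rk=9  ker:ej,em,eq,eu,ew,ij,im,io,iq,iu,iv,iw,jm,jo,ju,jw,mo,mq,mu,mv,oq,ou,ov,ow,qu,qv,qw,uv,uw,vw
∂2: piv[dej,dem,deu,diw,dmu,dou,dqu,emq,evw,iju,imv,iou,iqv,moq] rk=14  ker:emu
b_2=(15−14)−0=1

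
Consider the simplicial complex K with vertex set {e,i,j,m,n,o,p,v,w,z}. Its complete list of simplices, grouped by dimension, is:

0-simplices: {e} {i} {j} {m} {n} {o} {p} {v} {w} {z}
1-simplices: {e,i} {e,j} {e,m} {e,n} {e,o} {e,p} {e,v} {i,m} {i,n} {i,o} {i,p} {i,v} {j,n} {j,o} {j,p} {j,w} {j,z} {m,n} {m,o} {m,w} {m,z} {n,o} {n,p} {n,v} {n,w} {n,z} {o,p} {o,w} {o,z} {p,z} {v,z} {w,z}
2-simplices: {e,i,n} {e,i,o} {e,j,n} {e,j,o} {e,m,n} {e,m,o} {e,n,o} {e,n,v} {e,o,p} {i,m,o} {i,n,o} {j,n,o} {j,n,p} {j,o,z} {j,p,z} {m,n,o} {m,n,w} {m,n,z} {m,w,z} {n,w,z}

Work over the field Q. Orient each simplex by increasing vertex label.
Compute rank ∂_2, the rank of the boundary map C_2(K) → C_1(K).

rank∂_2=16

n_0=10 n_1=32 n_2=20  [Q]
∂1: piv[ei,ej,em,en,eo,ep,ev,jw,jz] rk=9  ker:im,in,io,ip,iv,jn,jo,jp,mn,mo,mw,mz,no,np,nv,nw,nz,op,ow,oz,pz,vz,wz
∂2: piv[ein,eio,ejn,ejo,emn,emo,eno,env,eop,imo,jnp,joz,jpz,mnw,mnz,mwz] rk=16  ker:ino,jno,mno,nwz
rk∂_2=16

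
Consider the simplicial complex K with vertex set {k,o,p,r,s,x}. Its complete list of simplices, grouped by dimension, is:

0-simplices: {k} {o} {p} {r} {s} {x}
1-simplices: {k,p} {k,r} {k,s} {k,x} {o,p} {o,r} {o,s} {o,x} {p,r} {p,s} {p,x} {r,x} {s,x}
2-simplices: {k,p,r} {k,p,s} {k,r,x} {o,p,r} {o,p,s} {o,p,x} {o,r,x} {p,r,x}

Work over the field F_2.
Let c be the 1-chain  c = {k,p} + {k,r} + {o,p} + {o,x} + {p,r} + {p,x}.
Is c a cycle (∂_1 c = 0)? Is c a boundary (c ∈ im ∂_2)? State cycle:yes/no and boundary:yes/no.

cycle:yes boundary:yes

n_0=6 n_1=13 n_2=8  [Z2]
∂1: piv[kp,kr,ks,kx,op] rk=5  ker:or,os,ox,pr,ps,px,rx,sx
∂2: piv[kpr,kps,krx,opr,ops,opx,orx] rk=7  ker:prx
∂1c = 0
c vs im∂2: reduces to 0 ⇒ boundary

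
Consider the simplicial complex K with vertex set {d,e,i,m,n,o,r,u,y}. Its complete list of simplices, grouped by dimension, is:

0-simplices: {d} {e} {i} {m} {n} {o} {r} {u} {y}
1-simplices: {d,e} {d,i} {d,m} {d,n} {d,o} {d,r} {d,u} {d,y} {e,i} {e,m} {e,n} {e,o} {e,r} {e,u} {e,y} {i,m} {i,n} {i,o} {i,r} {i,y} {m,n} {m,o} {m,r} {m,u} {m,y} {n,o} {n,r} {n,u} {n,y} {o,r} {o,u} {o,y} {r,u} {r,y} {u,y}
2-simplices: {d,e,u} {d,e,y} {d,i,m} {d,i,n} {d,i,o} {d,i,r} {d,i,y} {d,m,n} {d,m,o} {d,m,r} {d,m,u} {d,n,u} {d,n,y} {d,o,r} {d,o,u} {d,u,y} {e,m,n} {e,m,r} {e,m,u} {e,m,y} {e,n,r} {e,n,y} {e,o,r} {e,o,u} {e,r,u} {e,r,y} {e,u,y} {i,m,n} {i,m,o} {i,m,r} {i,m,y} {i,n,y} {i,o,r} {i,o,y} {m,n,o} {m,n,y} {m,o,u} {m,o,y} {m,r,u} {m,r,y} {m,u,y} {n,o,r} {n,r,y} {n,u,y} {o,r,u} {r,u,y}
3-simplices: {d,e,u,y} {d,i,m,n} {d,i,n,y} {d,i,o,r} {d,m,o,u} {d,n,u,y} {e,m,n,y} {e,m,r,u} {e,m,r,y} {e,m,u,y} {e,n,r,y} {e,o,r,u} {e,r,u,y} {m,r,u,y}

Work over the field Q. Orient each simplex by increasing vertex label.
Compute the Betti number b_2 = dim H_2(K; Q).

n_0=9 n_1=35 n_2=46 n_3=14  [Q]
∂1: piv[de,di,dm,dn,do,dr,du,dy] rk=8  ker:ei,em,en,eo,er,eu,ey,im,in,io,ir,iy,mn,mo,mr,mu,my,no,nr,nu,ny,or,ou,oy,ru,ry,uy
∂2: piv[deu,dey,dim,din,dio,dir,diy,dmn,dmo,dmr,dmu,dnu,dny,dor,dou,duy,emn,emr,emu,emy,enr,eor,eru,ery,ioy,mno] rk=26  ker:eny,eou,euy,imn,imo,imr,imy,iny,ior,mny,mou,moy,mru,mry,muy,nor,nry,nuy,oru,ruy
∂3: piv[deuy,dimn,diny,dior,dmou,dnuy,emny,emru,emry,emuy,enry,eoru,eruy] rk=13  ker:mruy
b_2=(46−26)−13=7

b_2=7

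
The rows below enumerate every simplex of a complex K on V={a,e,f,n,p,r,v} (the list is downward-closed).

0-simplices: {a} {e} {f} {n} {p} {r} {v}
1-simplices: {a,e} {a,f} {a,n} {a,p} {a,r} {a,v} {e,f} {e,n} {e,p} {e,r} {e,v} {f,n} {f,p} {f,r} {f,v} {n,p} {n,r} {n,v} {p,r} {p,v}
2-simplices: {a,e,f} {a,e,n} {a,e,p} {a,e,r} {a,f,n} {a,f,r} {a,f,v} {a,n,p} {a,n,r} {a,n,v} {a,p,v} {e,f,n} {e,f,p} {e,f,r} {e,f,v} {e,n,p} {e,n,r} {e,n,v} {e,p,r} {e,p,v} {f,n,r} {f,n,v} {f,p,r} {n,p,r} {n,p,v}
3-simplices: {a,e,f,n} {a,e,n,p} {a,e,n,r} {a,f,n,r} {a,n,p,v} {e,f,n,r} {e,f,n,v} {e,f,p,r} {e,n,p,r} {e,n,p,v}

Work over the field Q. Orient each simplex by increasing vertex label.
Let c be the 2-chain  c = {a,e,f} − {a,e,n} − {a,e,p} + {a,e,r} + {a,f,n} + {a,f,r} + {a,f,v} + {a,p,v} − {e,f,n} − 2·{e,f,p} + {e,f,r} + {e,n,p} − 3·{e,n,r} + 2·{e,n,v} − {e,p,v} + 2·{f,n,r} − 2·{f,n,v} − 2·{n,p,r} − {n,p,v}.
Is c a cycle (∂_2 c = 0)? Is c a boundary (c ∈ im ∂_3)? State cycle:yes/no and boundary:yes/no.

cycle:no boundary:no

n_0=7 n_1=20 n_2=25 n_3=10  [Q]
∂1: piv[ae,af,an,ap,ar,av] rk=6  ker:ef,en,ep,er,ev,fn,fp,fr,fv,np,nr,nv,pr,pv
∂2: piv[aef,aen,aep,aer,afn,afr,afv,anp,anr,anv,apv,efp,efv,epr] rk=14  ker:efn,efr,enp,enr,env,epv,fnr,fnv,fpr,npr,npv
∂3: piv[aefn,aenp,aenr,afnr,anpv,efnr,efnv,efpr,enpr,enpv] rk=10
∂2c = 2·{a,f} + 2·{a,p} − 2·{a,r} − 2·{a,v} − {e,f} − {e,p} + 3·{e,r} − {e,v} − 2·{f,p} + 3·{f,v} − 2·{n,p} + {n,r} + {n,v} − 2·{p,r} − {p,v}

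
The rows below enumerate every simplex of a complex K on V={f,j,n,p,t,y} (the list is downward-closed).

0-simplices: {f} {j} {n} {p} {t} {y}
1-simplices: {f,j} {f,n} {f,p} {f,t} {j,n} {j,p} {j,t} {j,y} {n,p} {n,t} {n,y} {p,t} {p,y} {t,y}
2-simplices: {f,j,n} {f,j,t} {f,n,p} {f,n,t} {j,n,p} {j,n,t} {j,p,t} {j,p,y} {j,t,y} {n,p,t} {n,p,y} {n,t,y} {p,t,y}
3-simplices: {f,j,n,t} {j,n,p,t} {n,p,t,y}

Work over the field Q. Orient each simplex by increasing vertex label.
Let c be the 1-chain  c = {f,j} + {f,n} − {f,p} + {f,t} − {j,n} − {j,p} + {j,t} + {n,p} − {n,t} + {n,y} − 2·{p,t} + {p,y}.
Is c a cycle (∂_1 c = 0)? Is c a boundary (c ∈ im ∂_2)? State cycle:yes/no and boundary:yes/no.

n_0=6 n_1=14 n_2=13 n_3=3  [Q]
∂1: piv[fj,fn,fp,ft,jy] rk=5  ker:jn,jp,jt,np,nt,ny,pt,py,ty
∂2: piv[fjn,fjt,fnp,fnt,jnp,jpt,jpy,jty,npy] rk=9  ker:jnt,npt,nty,pty
∂3: piv[fjnt,jnpt,npty] rk=3
∂1c = −2·{f} + 2·{j} − {n} − {t} + 2·{y}

cycle:no boundary:no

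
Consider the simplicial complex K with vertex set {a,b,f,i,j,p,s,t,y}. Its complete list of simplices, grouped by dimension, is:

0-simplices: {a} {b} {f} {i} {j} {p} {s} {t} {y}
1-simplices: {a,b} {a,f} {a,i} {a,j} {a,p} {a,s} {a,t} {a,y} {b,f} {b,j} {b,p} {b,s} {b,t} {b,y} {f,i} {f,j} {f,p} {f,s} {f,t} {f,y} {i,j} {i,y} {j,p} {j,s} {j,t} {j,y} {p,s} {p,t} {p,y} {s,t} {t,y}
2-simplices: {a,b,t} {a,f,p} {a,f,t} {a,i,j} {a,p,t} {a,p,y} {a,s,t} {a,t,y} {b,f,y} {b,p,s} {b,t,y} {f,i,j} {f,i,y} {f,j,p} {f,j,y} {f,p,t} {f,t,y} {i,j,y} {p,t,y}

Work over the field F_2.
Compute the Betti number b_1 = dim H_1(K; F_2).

n_0=9 n_1=31 n_2=19  [Z2]
∂1: piv[ab,af,ai,aj,ap,as,at,ay] rk=8  ker:bf,bj,bp,bs,bt,by,fi,fj,fp,fs,ft,fy,ij,iy,jp,js,jt,jy,ps,pt,py,st,ty
∂2: piv[abt,afp,aft,aij,apt,apy,ast,aty,bfy,bps,bty,fij,fiy,fjp,fjy,fty] rk=16  ker:fpt,ijy,pty
b_1=(31−8)−16=7

b_1=7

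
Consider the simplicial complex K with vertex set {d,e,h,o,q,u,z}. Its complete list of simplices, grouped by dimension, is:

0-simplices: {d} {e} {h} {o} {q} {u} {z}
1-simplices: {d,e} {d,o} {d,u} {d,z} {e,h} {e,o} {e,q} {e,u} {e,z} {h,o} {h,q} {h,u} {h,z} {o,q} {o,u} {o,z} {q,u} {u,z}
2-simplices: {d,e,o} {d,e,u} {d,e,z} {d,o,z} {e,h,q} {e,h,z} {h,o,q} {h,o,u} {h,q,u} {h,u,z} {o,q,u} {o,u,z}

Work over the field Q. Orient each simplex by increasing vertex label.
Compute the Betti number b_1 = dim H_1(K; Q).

b_1=1

n_0=7 n_1=18 n_2=12  [Q]
∂1: piv[de,do,du,dz,eh,eq] rk=6  ker:eo,eu,ez,ho,hq,hu,hz,oq,ou,oz,qu,uz
∂2: piv[deo,deu,dez,doz,ehq,ehz,hoq,hou,hqu,huz,ouz] rk=11  ker:oqu
b_1=(18−6)−11=1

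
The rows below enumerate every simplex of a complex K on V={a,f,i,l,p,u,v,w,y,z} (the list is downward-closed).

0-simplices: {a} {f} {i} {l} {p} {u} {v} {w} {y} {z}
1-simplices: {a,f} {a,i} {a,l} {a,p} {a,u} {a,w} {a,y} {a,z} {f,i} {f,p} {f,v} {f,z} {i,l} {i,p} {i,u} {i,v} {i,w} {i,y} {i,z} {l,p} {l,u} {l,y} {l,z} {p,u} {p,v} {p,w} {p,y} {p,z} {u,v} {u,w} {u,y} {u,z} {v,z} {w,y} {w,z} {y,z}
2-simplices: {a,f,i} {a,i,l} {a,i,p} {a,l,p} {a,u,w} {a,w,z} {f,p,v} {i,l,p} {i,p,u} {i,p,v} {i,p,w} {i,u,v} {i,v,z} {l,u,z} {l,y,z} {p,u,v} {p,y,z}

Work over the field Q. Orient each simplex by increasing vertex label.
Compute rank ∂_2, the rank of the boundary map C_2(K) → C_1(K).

rank∂_2=15

n_0=10 n_1=36 n_2=17  [Q]
∂1: piv[af,ai,al,ap,au,aw,ay,az,fv] rk=9  ker:fi,fp,fz,il,ip,iu,iv,iw,iy,iz,lp,lu,ly,lz,pu,pv,pw,py,pz,uv,uw,uy,uz,vz,wy,wz,yz
∂2: piv[afi,ail,aip,alp,auw,awz,fpv,ipu,ipv,ipw,iuv,ivz,luz,lyz,pyz] rk=15  ker:ilp,puv
rk∂_2=15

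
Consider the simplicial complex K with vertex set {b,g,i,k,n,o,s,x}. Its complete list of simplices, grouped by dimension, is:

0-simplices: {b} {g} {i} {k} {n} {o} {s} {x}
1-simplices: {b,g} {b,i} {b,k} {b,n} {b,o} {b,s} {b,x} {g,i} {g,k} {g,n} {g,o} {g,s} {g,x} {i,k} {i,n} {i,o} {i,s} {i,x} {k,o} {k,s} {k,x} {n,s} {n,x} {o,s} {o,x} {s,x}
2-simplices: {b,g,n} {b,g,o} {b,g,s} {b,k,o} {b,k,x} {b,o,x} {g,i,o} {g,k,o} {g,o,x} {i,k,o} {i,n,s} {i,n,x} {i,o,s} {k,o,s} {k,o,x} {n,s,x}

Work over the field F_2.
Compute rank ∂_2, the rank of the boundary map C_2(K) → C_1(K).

n_0=8 n_1=26 n_2=16  [Z2]
∂1: piv[bg,bi,bk,bn,bo,bs,bx] rk=7  ker:gi,gk,gn,go,gs,gx,ik,in,io,is,ix,ko,ks,kx,ns,nx,os,ox,sx
∂2: piv[bgn,bgo,bgs,bko,bkx,box,gio,gko,gox,iko,ins,inx,ios,kos,nsx] rk=15  ker:kox
rk∂_2=15

rank∂_2=15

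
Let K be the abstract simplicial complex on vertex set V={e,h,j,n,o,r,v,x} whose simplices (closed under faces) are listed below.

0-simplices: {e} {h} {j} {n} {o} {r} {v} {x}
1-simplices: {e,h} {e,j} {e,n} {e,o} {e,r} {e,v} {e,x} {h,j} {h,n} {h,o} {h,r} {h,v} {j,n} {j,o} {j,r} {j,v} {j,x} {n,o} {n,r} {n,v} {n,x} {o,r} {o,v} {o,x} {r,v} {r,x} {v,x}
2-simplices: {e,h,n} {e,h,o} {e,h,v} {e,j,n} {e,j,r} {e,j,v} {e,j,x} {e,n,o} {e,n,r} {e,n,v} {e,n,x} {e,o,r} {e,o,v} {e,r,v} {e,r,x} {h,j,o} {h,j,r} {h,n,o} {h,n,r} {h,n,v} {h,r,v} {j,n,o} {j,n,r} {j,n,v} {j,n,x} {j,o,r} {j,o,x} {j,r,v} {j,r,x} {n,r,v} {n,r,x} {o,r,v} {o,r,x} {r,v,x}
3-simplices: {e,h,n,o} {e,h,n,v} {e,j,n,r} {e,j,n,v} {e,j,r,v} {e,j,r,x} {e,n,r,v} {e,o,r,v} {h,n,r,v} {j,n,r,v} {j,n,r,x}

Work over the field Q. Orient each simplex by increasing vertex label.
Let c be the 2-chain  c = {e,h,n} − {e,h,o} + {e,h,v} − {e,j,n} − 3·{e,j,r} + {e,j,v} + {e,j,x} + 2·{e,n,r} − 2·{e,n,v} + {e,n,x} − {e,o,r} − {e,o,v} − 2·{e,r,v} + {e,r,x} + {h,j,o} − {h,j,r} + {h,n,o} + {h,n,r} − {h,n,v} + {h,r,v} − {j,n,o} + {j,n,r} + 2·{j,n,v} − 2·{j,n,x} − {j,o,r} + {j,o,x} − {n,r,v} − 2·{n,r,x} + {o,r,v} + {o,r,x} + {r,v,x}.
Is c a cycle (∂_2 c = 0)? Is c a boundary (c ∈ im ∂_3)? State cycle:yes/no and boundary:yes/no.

cycle:no boundary:no

n_0=8 n_1=27 n_2=34 n_3=11  [Q]
∂1: piv[eh,ej,en,eo,er,ev,ex] rk=7  ker:hj,hn,ho,hr,hv,jn,jo,jr,jv,jx,no,nr,nv,nx,or,ov,ox,rv,rx,vx
∂2: piv[ehn,eho,ehv,ejn,ejr,ejv,ejx,eno,enr,env,enx,eor,eov,erv,erx,hjo,hjr,hnr,jox,rvx] rk=20  ker:hno,hnv,hrv,jno,jnr,jnv,jnx,jor,jrv,jrx,nrv,nrx,orv,orx
∂3: piv[ehno,ehnv,ejnr,ejnv,ejrv,ejrx,enrv,eorv,hnrv,jnrx] rk=10  ker:jnrv
∂2c = {e,h} − 2·{e,j} + {e,n} − {e,o} + {e,r} + 3·{e,v} − 3·{e,x} + 2·{h,n} − 3·{h,o} + {h,r} + {h,v} − {j,n} + 2·{j,o} − 4·{j,r} − {j,v} + 2·{j,x} + {n,r} + {n,x} − 2·{o,v} − {r,x} + {v,x}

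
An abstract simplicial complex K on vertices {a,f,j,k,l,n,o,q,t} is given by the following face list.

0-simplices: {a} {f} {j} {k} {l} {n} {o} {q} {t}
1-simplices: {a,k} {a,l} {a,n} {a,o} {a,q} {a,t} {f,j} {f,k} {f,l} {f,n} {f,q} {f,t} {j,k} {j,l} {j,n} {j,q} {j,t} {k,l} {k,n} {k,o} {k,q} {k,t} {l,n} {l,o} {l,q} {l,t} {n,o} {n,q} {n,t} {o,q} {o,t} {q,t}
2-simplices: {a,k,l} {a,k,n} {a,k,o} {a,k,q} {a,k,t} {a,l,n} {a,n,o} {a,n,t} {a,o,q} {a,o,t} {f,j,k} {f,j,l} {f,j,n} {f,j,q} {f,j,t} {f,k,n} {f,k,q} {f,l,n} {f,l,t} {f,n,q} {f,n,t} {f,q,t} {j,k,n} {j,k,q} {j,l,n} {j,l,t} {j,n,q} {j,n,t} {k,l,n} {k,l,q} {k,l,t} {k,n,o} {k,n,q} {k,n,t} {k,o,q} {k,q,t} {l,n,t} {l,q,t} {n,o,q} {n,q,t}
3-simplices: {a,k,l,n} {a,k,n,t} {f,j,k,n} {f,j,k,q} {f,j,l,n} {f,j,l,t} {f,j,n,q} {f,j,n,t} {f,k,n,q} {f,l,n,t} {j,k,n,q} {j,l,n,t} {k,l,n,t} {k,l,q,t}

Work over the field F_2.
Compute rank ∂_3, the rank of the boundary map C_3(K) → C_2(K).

n_0=9 n_1=32 n_2=40 n_3=14  [Z2]
∂1: piv[ak,al,an,ao,aq,at,fj,fk] rk=8  ker:fl,fn,fq,ft,jk,jl,jn,jq,jt,kl,kn,ko,kq,kt,ln,lo,lq,lt,no,nq,nt,oq,ot,qt
∂2: piv[akl,akn,ako,akq,akt,aln,ano,ant,aoq,aot,fjk,fjl,fjn,fjq,fjt,fkn,fkq,fln,flt,fnq,fnt,fqt,klq] rk=23  ker:jkn,jkq,jln,jlt,jnq,jnt,kln,klt,kno,knq,knt,koq,kqt,lnt,lqt,noq,nqt
∂3: piv[akln,aknt,fjkn,fjkq,fjln,fjlt,fjnq,fjnt,fknq,flnt,klnt,klqt] rk=12  ker:jknq,jlnt
rk∂_3=12

rank∂_3=12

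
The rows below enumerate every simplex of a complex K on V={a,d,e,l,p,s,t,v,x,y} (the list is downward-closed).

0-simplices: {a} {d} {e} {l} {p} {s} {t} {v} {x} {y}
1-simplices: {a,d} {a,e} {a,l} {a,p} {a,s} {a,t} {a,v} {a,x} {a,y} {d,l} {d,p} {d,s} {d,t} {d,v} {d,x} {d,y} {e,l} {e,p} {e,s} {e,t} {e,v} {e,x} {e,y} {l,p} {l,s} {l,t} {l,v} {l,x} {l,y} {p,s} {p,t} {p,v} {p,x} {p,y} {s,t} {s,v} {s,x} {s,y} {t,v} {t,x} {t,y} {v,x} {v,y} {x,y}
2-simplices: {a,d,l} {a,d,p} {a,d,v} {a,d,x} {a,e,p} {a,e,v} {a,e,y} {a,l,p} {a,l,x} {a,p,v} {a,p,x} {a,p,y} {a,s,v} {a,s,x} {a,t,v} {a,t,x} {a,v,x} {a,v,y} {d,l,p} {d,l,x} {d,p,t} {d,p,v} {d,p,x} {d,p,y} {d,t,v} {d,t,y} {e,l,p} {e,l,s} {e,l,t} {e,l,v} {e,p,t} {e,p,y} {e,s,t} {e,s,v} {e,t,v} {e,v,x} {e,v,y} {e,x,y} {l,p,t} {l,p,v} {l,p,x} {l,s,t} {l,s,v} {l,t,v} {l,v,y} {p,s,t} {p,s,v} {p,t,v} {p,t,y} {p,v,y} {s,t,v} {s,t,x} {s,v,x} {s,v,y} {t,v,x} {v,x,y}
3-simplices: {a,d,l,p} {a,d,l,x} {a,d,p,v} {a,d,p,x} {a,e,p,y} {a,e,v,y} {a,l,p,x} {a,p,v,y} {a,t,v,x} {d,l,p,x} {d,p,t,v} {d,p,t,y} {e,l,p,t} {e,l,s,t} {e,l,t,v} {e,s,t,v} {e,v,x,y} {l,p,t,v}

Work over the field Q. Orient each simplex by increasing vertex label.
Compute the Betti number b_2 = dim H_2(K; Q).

b_2=5

n_0=10 n_1=44 n_2=56 n_3=18  [Q]
∂1: piv[ad,ae,al,ap,as,at,av,ax,ay] rk=9  ker:dl,dp,ds,dt,dv,dx,dy,el,ep,es,et,ev,ex,ey,lp,ls,lt,lv,lx,ly,ps,pt,pv,px,py,st,sv,sx,sy,tv,tx,ty,vx,vy,xy
∂2: piv[adl,adp,adv,adx,aep,aev,aey,alp,alx,apv,apx,apy,asv,asx,atv,atx,avx,avy,dpt,dpy,dtv,dty,elp,els,elt,elv,ept,est,esv,evx,exy,lvy,pst,svy] rk=34  ker:dlp,dlx,dpv,dpx,epy,etv,evy,lpt,lpv,lpx,lst,lsv,ltv,psv,ptv,pty,pvy,stv,stx,svx,tvx,vxy
∂3: piv[adlp,adlx,adpv,adpx,aepy,aevy,alpx,apvy,atvx,dptv,dpty,elpt,elst,eltv,estv,evxy,lptv] rk=17  ker:dlpx
b_2=(56−34)−17=5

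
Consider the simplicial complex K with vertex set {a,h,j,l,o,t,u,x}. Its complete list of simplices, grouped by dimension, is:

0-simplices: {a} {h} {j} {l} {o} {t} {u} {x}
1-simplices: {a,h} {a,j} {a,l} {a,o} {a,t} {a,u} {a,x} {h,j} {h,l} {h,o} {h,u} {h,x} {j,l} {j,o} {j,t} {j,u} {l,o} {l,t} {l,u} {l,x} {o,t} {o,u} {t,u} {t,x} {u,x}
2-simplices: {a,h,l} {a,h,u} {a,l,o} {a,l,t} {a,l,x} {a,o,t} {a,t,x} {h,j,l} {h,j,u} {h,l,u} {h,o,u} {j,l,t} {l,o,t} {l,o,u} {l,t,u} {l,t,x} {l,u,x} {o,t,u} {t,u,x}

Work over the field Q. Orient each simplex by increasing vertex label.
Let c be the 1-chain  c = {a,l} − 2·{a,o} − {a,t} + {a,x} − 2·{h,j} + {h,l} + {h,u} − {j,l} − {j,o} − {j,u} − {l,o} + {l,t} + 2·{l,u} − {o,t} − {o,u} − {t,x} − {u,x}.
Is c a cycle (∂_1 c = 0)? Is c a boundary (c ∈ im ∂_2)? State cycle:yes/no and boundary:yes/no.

cycle:no boundary:no

n_0=8 n_1=25 n_2=19  [Q]
∂1: piv[ah,aj,al,ao,at,au,ax] rk=7  ker:hj,hl,ho,hu,hx,jl,jo,jt,ju,lo,lt,lu,lx,ot,ou,tu,tx,ux
∂2: piv[ahl,ahu,alo,alt,alx,aot,atx,hjl,hju,hlu,hou,jlt,lou,ltu,lux] rk=15  ker:lot,ltx,otu,tux
∂1c = {a} + {j} − {l} − 2·{o} + 2·{u} − {x}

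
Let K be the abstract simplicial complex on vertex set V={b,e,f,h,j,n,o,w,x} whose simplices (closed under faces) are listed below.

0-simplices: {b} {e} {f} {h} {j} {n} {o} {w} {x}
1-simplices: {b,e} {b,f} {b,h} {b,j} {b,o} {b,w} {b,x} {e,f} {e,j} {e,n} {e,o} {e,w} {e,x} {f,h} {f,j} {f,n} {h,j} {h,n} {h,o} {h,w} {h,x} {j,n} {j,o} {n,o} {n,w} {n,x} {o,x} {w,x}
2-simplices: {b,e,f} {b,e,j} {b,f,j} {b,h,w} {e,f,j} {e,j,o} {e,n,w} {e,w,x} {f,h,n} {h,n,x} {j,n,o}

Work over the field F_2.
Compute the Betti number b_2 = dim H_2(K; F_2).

n_0=9 n_1=28 n_2=11  [Z2]
∂1: piv[be,bf,bh,bj,bo,bw,bx,en] rk=8  ker:ef,ej,eo,ew,ex,fh,fj,fn,hj,hn,ho,hw,hx,jn,jo,no,nw,nx,ox,wx
∂2: piv[bef,bej,bfj,bhw,ejo,enw,ewx,fhn,hnx,jno] rk=10  ker:efj
b_2=(11−10)−0=1

b_2=1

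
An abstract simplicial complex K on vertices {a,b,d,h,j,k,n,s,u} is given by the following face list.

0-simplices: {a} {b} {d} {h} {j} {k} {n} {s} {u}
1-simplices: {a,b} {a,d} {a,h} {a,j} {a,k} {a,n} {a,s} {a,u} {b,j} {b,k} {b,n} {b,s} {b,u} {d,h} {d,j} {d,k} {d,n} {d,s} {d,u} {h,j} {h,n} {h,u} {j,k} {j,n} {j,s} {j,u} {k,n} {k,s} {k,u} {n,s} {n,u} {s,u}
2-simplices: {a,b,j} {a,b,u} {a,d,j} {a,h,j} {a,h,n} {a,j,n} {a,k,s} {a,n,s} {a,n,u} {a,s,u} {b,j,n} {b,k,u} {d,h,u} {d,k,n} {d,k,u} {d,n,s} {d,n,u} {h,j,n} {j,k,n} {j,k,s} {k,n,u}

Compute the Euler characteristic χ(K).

n_0=9 n_1=32 n_2=21
χ=+9−32+21=-2

χ(K)=-2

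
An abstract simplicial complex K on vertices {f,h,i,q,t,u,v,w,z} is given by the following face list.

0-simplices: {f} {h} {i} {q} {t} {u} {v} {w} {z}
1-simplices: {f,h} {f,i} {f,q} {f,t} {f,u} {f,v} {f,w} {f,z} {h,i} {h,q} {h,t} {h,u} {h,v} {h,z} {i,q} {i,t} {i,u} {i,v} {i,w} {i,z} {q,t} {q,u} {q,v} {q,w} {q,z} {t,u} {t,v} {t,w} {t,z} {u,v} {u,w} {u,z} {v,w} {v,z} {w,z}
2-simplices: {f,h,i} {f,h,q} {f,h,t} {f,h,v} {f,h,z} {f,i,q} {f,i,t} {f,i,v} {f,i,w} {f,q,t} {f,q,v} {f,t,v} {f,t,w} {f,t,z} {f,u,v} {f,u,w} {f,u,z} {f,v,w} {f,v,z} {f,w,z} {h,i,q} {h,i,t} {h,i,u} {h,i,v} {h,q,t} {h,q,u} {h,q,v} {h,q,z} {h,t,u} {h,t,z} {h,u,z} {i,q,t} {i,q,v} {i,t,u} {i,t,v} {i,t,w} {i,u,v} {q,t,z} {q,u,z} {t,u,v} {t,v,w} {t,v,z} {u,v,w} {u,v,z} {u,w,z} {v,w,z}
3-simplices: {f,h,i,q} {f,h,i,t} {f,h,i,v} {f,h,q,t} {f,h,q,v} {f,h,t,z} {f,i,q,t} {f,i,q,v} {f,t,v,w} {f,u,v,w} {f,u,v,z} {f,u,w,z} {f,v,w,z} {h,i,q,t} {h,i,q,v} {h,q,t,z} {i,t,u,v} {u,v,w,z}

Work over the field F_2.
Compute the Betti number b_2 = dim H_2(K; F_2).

b_2=6

n_0=9 n_1=35 n_2=46 n_3=18  [Z2]
∂1: piv[fh,fi,fq,ft,fu,fv,fw,fz] rk=8  ker:hi,hq,ht,hu,hv,hz,iq,it,iu,iv,iw,iz,qt,qu,qv,qw,qz,tu,tv,tw,tz,uv,uw,uz,vw,vz,wz
∂2: piv[fhi,fhq,fht,fhv,fhz,fiq,fit,fiv,fiw,fqt,fqv,ftv,ftw,ftz,fuv,fuw,fuz,fvw,fvz,fwz,hiu,hqu,hqz,htu,huz] rk=25  ker:hiq,hit,hiv,hqt,hqv,htz,iqt,iqv,itu,itv,itw,iuv,qtz,quz,tuv,tvw,tvz,uvw,uvz,uwz,vwz
∂3: piv[fhiq,fhit,fhiv,fhqt,fhqv,fhtz,fiqt,fiqv,ftvw,fuvw,fuvz,fuwz,fvwz,hqtz,ituv] rk=15  ker:hiqt,hiqv,uvwz
b_2=(46−25)−15=6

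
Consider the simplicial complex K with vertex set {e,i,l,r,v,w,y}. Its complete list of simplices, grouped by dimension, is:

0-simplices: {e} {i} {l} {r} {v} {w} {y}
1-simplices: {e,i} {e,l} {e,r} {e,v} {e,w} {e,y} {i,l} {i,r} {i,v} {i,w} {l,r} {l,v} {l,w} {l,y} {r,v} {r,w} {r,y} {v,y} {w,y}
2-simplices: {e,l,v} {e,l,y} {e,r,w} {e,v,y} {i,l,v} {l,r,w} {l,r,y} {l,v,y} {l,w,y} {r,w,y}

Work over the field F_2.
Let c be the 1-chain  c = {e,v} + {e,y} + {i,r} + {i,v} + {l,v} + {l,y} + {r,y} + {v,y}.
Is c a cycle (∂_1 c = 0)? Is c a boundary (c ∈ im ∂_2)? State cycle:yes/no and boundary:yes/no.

n_0=7 n_1=19 n_2=10  [Z2]
∂1: piv[ei,el,er,ev,ew,ey] rk=6  ker:il,ir,iv,iw,lr,lv,lw,ly,rv,rw,ry,vy,wy
∂2: piv[elv,ely,erw,evy,ilv,lrw,lry,lwy] rk=8  ker:lvy,rwy
∂1c = 0
c vs im∂2: residual ≠ 0 ⇒ not boundary

cycle:yes boundary:no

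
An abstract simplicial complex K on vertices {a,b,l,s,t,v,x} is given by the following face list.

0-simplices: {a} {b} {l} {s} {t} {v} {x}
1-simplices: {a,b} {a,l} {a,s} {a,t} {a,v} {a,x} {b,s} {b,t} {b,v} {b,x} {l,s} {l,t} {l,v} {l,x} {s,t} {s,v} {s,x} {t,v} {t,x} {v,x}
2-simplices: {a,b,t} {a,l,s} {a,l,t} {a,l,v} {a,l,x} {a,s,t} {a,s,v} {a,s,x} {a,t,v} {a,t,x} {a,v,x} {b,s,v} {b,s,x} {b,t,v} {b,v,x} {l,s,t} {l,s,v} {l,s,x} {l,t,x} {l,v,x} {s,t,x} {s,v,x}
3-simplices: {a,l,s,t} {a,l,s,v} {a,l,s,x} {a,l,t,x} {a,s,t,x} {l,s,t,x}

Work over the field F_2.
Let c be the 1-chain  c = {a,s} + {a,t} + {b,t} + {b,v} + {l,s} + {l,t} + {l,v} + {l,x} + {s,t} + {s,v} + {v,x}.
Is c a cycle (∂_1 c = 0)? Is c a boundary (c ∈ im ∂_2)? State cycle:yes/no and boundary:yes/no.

n_0=7 n_1=20 n_2=22 n_3=6  [Z2]
∂1: piv[ab,al,as,at,av,ax] rk=6  ker:bs,bt,bv,bx,ls,lt,lv,lx,st,sv,sx,tv,tx,vx
∂2: piv[abt,als,alt,alv,alx,ast,asv,asx,atv,atx,avx,bsv,bsx,btv] rk=14  ker:bvx,lst,lsv,lsx,ltx,lvx,stx,svx
∂3: piv[alst,alsv,alsx,altx,astx] rk=5  ker:lstx
∂1c = 0
c vs im∂2: reduces to 0 ⇒ boundary

cycle:yes boundary:yes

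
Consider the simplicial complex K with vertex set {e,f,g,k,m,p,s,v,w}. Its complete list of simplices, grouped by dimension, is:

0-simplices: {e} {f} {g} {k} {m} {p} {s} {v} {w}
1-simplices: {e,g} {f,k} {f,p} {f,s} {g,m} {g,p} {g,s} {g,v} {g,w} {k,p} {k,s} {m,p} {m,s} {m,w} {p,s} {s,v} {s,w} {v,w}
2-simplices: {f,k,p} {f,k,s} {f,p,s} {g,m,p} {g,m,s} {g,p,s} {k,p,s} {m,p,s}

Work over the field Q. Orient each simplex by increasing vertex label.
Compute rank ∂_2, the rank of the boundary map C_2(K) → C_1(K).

n_0=9 n_1=18 n_2=8  [Q]
∂1: piv[eg,fk,fp,fs,gm,gp,gv,gw] rk=8  ker:gs,kp,ks,mp,ms,mw,ps,sv,sw,vw
∂2: piv[fkp,fks,fps,gmp,gms,gps] rk=6  ker:kps,mps
rk∂_2=6

rank∂_2=6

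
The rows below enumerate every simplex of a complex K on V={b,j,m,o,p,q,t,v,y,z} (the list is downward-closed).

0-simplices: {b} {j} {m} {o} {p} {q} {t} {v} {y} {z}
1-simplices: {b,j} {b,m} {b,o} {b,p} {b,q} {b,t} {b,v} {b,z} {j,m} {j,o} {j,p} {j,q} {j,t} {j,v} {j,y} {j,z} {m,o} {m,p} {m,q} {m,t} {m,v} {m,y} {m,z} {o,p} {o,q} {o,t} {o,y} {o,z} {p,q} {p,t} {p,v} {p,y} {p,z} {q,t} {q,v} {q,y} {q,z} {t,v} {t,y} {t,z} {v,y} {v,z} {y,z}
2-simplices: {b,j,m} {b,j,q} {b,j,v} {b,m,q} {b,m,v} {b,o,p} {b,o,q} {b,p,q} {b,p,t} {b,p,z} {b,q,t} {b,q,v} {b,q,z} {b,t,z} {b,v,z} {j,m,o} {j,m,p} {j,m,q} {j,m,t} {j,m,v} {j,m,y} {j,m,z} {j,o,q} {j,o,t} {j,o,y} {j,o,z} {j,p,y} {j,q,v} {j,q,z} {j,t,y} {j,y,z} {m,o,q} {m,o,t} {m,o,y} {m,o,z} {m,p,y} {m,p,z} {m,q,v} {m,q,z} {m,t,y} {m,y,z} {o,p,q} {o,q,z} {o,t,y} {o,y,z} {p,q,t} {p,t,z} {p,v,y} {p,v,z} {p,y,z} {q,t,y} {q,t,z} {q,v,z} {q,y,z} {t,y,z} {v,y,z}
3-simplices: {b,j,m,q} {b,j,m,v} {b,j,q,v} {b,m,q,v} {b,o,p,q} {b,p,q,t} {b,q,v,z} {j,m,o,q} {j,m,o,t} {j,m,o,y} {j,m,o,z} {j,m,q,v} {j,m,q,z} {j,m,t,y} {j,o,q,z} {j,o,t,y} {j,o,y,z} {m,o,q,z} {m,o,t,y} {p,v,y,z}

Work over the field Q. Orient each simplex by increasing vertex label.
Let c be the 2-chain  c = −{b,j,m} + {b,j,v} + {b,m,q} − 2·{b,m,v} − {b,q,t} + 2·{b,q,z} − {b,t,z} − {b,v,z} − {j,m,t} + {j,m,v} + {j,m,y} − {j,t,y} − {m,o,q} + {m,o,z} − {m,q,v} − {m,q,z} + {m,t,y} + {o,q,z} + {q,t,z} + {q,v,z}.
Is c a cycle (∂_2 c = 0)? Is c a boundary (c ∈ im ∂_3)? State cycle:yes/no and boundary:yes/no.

n_0=10 n_1=43 n_2=56 n_3=20  [Q]
∂1: piv[bj,bm,bo,bp,bq,bt,bv,bz,jy] rk=9  ker:jm,jo,jp,jq,jt,jv,jz,mo,mp,mq,mt,mv,my,mz,op,oq,ot,oy,oz,pq,pt,pv,py,pz,qt,qv,qy,qz,tv,ty,tz,vy,vz,yz
∂2: piv[bjm,bjq,bjv,bmq,bmv,bop,boq,bpq,bpt,bpz,bqt,bqv,bqz,btz,bvz,jmo,jmp,jmt,jmy,jmz,joq,jot,joy,joz,jpy,jqz,jty,jyz,mpz,pvy,pvz,qty,qyz] rk=33  ker:jmq,jmv,jqv,moq,mot,moy,moz,mpy,mqv,mqz,mty,myz,opq,oqz,oty,oyz,pqt,ptz,pyz,qtz,qvz,tyz,vyz
∂3: piv[bjmq,bjmv,bjqv,bmqv,bopq,bpqt,bqvz,jmoq,jmot,jmoy,jmoz,jmqz,jmty,joqz,joty,joyz,pvyz] rk=17  ker:jmqv,moqz,moty
∂2c = 0
c vs im∂3: residual ≠ 0 ⇒ not boundary

cycle:yes boundary:no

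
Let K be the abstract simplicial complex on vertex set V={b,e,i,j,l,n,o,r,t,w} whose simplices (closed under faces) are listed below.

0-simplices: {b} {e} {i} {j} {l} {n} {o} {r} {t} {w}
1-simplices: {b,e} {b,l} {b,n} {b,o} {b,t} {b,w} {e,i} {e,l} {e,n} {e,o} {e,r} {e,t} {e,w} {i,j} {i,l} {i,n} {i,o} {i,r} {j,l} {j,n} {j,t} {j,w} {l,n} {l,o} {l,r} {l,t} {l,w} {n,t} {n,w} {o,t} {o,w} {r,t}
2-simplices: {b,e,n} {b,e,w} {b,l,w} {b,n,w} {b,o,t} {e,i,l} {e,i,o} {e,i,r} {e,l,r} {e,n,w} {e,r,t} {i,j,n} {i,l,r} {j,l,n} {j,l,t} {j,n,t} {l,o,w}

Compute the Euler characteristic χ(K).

χ(K)=-5

n_0=10 n_1=32 n_2=17
χ=+10−32+17=-5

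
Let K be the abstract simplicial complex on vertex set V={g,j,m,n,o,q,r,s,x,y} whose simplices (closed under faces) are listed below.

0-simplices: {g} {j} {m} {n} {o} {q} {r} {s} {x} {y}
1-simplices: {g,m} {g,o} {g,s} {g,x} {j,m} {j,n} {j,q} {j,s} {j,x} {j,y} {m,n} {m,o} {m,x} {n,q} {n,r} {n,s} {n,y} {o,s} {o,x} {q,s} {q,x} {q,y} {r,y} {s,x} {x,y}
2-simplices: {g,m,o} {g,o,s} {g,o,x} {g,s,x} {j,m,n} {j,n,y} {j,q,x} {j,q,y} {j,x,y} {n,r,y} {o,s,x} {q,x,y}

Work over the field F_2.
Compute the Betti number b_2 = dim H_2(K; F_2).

n_0=10 n_1=25 n_2=12  [Z2]
∂1: piv[gm,go,gs,gx,jm,jn,jq,jy,nr] rk=9  ker:js,jx,mn,mo,mx,nq,ns,ny,os,ox,qs,qx,qy,ry,sx,xy
∂2: piv[gmo,gos,gox,gsx,jmn,jny,jqx,jqy,jxy,nry] rk=10  ker:osx,qxy
b_2=(12−10)−0=2

b_2=2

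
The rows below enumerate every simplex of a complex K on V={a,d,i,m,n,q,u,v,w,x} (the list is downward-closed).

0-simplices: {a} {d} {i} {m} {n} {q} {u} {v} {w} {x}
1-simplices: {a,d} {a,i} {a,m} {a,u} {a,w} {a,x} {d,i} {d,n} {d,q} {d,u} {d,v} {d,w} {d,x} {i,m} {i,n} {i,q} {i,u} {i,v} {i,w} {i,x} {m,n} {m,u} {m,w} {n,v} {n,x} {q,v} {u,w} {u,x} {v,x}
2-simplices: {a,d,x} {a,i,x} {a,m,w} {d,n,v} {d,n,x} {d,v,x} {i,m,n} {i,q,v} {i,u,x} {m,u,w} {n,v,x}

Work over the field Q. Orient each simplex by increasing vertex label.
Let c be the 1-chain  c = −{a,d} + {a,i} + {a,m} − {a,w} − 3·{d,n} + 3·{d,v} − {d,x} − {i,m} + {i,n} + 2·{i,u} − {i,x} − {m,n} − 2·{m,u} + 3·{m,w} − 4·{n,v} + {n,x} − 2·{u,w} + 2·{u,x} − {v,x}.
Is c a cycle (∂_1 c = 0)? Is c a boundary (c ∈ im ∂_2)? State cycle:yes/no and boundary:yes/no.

n_0=10 n_1=29 n_2=11  [Q]
∂1: piv[ad,ai,am,au,aw,ax,dn,dq,dv] rk=9  ker:di,du,dw,dx,im,in,iq,iu,iv,iw,ix,mn,mu,mw,nv,nx,qv,uw,ux,vx
∂2: piv[adx,aix,amw,dnv,dnx,dvx,imn,iqv,iux,muw] rk=10  ker:nvx
∂1c = 0
c vs im∂2: reduces to 0 ⇒ boundary

cycle:yes boundary:yes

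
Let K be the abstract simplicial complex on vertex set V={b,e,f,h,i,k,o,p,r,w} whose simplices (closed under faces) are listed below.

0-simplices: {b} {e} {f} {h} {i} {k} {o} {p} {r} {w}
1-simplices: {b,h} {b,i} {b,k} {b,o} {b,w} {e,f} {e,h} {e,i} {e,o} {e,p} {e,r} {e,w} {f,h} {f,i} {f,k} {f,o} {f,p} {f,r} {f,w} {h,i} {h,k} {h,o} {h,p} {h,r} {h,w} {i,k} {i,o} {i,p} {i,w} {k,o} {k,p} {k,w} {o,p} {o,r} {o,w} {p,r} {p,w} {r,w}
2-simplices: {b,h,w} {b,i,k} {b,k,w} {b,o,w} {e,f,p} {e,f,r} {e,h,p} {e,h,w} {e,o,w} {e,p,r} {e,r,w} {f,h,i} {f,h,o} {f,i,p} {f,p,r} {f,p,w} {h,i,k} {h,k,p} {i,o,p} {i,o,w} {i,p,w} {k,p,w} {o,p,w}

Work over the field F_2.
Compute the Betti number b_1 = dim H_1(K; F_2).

n_0=10 n_1=38 n_2=23  [Z2]
∂1: piv[bh,bi,bk,bo,bw,ef,eh,ep,er] rk=9  ker:ei,eo,ew,fh,fi,fk,fo,fp,fr,fw,hi,hk,ho,hp,hr,hw,ik,io,ip,iw,ko,kp,kw,op,or,ow,pr,pw,rw
∂2: piv[bhw,bik,bkw,bow,efp,efr,ehp,ehw,eow,epr,erw,fhi,fho,fip,fpw,hik,hkp,iop,iow,ipw,kpw] rk=21  ker:fpr,opw
b_1=(38−9)−21=8

b_1=8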